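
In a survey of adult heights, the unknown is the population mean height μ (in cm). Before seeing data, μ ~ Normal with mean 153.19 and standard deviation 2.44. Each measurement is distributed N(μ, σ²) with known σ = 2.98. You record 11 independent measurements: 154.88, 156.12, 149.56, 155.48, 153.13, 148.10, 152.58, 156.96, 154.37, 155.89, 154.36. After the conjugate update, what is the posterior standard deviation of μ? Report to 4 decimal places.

For Normal data with known variance σ², a Normal(μ₀, σ₀²) prior on μ is conjugate. Posterior precision = 1/σ₀² + n/σ²; posterior mean is the precision-weighted average of μ₀ and x̄.
σ₀² = 2.44² = 5.9536, σ² = 2.98² = 8.8804; σ² + n·σ₀² = 8.8804 + 11·5.9536 = 74.37.
Posterior precision = 1/σ₀² + n/σ² = 1/5.9536 + 11/8.8804 = (σ² + n·σ₀²)/(σ₀²σ²) = 74.37/(5.9536·8.8804); posterior variance σₙ² = σ₀²σ²/(σ² + n·σ₀²) = 5.9536·8.8804/74.37 = 0.710910.
Posterior SD = √σₙ² = √(5.9536·8.8804/74.37) = 0.8432.

0.8432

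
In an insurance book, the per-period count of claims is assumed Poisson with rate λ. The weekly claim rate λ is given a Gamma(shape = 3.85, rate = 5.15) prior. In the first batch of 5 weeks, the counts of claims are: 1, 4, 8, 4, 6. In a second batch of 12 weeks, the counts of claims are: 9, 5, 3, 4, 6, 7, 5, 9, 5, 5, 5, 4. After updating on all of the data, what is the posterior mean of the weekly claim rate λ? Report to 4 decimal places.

With a Gamma(shape α, rate β) prior, the Poisson likelihood is conjugate: the posterior is Gamma(α + ΣXᵢ, β + n).
Batch 1: sum of counts S = 23 over n = 5 weeks.
After batch 1: Gamma(α+S, β+n) = Gamma(3.85+23, 5.15+5) = Gamma(26.85, 10.15).
Batch 2: sum of counts S = 67 over n = 12 weeks.
After batch 2: Gamma(α+S, β+n) = Gamma(26.85+67, 10.15+12) = Gamma(93.85, 22.15).
Posterior mean = α/β = 93.85/22.15 = 4.2370.

4.2370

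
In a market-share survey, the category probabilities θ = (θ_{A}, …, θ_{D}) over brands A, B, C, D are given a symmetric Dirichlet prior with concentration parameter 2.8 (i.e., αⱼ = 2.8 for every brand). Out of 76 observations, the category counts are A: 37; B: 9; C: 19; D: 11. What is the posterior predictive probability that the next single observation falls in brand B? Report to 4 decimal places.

0.1353

The Dirichlet prior is conjugate to the Multinomial likelihood: each posterior αⱼ = prior αⱼ + observed count nⱼ.
Posterior concentration: (39.8, 11.8, 21.8, 13.8), total = 87.2.
P(next = B | data) = α_{B}/Σα = 0.1353.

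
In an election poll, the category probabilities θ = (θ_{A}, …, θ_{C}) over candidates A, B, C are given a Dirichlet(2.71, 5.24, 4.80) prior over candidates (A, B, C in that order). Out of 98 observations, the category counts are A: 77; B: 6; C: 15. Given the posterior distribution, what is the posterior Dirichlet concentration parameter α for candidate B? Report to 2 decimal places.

11.24

The Dirichlet prior is conjugate to the Multinomial likelihood: each posterior αⱼ = prior αⱼ + observed count nⱼ.
Posterior concentration: (79.71, 11.24, 19.80), total = 110.75.
α_{B} = 5.24 + 6 = 11.24.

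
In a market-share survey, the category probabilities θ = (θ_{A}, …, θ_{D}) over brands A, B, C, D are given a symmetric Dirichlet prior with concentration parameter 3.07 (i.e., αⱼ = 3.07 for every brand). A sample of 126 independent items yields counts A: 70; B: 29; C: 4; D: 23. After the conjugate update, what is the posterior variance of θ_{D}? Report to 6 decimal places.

0.001098

The Dirichlet prior is conjugate to the Multinomial likelihood: each posterior αⱼ = prior αⱼ + observed count nⱼ.
Posterior concentration: (73.07, 32.07, 7.07, 26.07), total = 138.28.
Var[θ_j] = α_j(Σα−α_j)/((Σα)²(Σα+1)) = 26.07·112.21/(138.28²·139.28) = 0.001098.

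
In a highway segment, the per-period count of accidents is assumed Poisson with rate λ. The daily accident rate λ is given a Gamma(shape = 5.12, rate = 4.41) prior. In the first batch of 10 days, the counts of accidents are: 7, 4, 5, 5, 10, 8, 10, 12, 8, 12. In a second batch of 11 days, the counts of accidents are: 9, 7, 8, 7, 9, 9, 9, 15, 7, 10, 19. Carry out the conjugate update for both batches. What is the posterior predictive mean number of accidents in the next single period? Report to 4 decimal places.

7.6789

With a Gamma(shape α, rate β) prior, the Poisson likelihood is conjugate: the posterior is Gamma(α + ΣXᵢ, β + n).
Batch 1: sum of counts S = 81 over n = 10 days.
After batch 1: Gamma(α+S, β+n) = Gamma(5.12+81, 4.41+10) = Gamma(86.12, 14.41).
Batch 2: sum of counts S = 109 over n = 11 days.
After batch 2: Gamma(α+S, β+n) = Gamma(86.12+109, 14.41+11) = Gamma(195.12, 25.41).
The predictive distribution for one future period is NegBinom with mean α/β = 7.6789.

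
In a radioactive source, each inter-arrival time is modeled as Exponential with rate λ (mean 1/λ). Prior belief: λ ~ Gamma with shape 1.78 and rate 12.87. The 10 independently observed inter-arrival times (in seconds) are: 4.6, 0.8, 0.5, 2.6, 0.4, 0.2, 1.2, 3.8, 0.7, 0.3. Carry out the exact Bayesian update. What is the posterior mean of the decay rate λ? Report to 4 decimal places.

With a Gamma(shape α, rate β) prior on the exponential rate λ, the posterior after n observations with total T = Σxᵢ is Gamma(α+n, β+T).
Sum of observations T = 15.1 seconds; n = 10.
Posterior: Gamma(1.78+10, 12.87+15.1) = Gamma(11.78, 27.97).
Posterior mean of λ = α/β = 11.78/27.97 = 0.4212.

0.4212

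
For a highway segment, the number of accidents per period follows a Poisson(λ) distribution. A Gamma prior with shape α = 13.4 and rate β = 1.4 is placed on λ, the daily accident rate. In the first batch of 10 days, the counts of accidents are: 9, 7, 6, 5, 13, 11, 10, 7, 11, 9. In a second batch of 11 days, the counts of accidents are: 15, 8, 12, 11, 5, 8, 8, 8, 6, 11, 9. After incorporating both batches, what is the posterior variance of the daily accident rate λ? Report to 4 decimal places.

With a Gamma(shape α, rate β) prior, the Poisson likelihood is conjugate: the posterior is Gamma(α + ΣXᵢ, β + n).
Batch 1: sum of counts S = 88 over n = 10 days.
After batch 1: Gamma(α+S, β+n) = Gamma(13.4+88, 1.4+10) = Gamma(101.4, 11.4).
Batch 2: sum of counts S = 101 over n = 11 days.
After batch 2: Gamma(α+S, β+n) = Gamma(101.4+101, 11.4+11) = Gamma(202.4, 22.4).
Var = α/β² = 202.4/22.4² = 0.4034.

0.4034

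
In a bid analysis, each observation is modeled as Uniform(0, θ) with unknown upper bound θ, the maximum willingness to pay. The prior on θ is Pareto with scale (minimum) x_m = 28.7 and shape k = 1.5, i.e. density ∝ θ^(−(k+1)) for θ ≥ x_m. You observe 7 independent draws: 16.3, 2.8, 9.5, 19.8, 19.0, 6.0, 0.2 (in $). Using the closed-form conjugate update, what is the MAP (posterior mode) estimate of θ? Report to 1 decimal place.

A Pareto(scale x_m, shape k) prior on the upper bound θ of Uniform(0, θ) is conjugate: posterior is Pareto(max(x_m, max xᵢ), k + n).
Sample maximum = 19.8; prior scale x_m = 28.7 → posterior scale = max = 28.7.
Posterior shape = 1.5 + 7 = 8.5.
The Pareto density is decreasing on [x_m, ∞), so the mode is x_m = 28.7.

28.7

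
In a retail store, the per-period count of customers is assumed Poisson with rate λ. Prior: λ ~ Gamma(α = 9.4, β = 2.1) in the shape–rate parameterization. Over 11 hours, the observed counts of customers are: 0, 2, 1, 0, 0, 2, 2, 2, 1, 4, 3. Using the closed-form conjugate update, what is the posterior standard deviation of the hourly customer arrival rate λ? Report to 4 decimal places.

0.3922

With a Gamma(shape α, rate β) prior, the Poisson likelihood is conjugate: the posterior is Gamma(α + ΣXᵢ, β + n).
Sum of counts S = 17 over n = 11 hours.
Posterior: Gamma(α+S, β+n) = Gamma(9.4+17, 2.1+11) = Gamma(26.4, 13.1).
SD = √α/β = √26.4/13.1 = 0.3922.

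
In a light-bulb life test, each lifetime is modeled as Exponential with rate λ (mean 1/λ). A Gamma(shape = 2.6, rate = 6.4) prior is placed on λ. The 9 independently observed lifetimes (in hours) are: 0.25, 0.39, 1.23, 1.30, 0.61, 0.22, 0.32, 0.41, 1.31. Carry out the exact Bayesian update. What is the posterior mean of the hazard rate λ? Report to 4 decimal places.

0.9325

With a Gamma(shape α, rate β) prior on the exponential rate λ, the posterior after n observations with total T = Σxᵢ is Gamma(α+n, β+T).
Sum of observations T = 6.04 hours; n = 9.
Posterior: Gamma(2.6+9, 6.4+6.04) = Gamma(11.6, 12.44).
Posterior mean of λ = α/β = 11.6/12.44 = 0.9325.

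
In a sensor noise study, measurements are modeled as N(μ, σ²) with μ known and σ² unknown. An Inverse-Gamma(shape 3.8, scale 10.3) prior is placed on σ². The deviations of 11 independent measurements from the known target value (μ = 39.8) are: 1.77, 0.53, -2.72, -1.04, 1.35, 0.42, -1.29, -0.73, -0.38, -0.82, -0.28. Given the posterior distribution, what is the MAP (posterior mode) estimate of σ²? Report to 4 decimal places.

With known mean μ and an Inverse-Gamma(α, β) prior on σ², the Normal likelihood is conjugate: posterior is Inv-Gamma(α + n/2, β + Σ(xᵢ−μ)²/2).
Σ(xᵢ−μ)² = (1.77)² + (0.53)² + (-2.72)² + (-1.04)² + (1.35)² + (0.42)² + (-1.29)² + (-0.73)² + (-0.38)² + (-0.82)² + (-0.28)² = 16.9849.
Posterior: Inv-Gamma(3.8 + 11/2, 10.3 + 16.9849/2) = Inv-Gamma(9.30, 18.79245).
Mode = β/(α+1) = 18.79245/10.30 = 1.8245.

1.8245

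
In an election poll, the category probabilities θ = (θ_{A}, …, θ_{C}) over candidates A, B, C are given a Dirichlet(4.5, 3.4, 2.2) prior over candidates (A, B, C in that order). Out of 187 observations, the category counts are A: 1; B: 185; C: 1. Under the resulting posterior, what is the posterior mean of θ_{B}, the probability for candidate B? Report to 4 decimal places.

The Dirichlet prior is conjugate to the Multinomial likelihood: each posterior αⱼ = prior αⱼ + observed count nⱼ.
Posterior concentration: (5.5, 188.4, 3.2), total = 197.1.
E[θ_{B}|data] = α_{B}/Σα = 188.4/197.1 = 0.9559.

0.9559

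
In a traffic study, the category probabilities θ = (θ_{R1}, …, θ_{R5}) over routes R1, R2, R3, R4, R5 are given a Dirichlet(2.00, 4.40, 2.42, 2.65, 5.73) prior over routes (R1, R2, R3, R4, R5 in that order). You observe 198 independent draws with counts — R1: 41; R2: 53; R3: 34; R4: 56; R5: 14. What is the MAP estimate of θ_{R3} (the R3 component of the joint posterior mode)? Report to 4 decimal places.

The Dirichlet prior is conjugate to the Multinomial likelihood: each posterior αⱼ = prior αⱼ + observed count nⱼ.
Posterior concentration: (43.00, 57.40, 36.42, 58.65, 19.73), total = 215.20.
Joint mode component: (α_{R3}−1)/(Σα−K) = 35.42/210.20 = 0.1685.

0.1685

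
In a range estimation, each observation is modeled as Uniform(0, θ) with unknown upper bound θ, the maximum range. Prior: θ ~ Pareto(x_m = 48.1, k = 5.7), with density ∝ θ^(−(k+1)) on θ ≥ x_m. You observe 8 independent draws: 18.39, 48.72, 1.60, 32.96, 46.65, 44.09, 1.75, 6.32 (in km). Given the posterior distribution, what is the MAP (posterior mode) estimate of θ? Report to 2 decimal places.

48.72

A Pareto(scale x_m, shape k) prior on the upper bound θ of Uniform(0, θ) is conjugate: posterior is Pareto(max(x_m, max xᵢ), k + n).
Sample maximum = 48.72; prior scale x_m = 48.1 → posterior scale = max = 48.72.
Posterior shape = 5.7 + 8 = 13.7.
The Pareto density is decreasing on [x_m, ∞), so the mode is x_m = 48.72.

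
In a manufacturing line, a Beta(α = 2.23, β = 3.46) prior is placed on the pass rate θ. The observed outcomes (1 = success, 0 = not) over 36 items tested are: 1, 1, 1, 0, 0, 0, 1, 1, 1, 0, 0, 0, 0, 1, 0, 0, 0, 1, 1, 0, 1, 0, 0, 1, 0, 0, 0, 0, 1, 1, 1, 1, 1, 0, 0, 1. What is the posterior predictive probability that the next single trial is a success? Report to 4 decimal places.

0.4613

The Beta prior is conjugate to a Binomial/Bernoulli likelihood; the update adds successes to α and failures to β.
Posterior: Beta(α+k, β+n−k) = Beta(2.23+17, 3.46+19) = Beta(19.23, 22.46).
For a single future Bernoulli trial, P(success | data) = α/(α+β) = 0.4613.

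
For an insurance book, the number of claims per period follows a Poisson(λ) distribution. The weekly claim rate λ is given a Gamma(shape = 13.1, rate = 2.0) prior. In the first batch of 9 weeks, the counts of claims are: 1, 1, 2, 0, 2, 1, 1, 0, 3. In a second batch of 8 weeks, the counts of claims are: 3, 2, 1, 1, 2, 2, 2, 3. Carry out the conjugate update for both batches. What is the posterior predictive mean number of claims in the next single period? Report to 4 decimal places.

2.1105

With a Gamma(shape α, rate β) prior, the Poisson likelihood is conjugate: the posterior is Gamma(α + ΣXᵢ, β + n).
Batch 1: sum of counts S = 11 over n = 9 weeks.
After batch 1: Gamma(α+S, β+n) = Gamma(13.1+11, 2.0+9) = Gamma(24.1, 11.0).
Batch 2: sum of counts S = 16 over n = 8 weeks.
After batch 2: Gamma(α+S, β+n) = Gamma(24.1+16, 11.0+8) = Gamma(40.1, 19.0).
The predictive distribution for one future period is NegBinom with mean α/β = 2.1105.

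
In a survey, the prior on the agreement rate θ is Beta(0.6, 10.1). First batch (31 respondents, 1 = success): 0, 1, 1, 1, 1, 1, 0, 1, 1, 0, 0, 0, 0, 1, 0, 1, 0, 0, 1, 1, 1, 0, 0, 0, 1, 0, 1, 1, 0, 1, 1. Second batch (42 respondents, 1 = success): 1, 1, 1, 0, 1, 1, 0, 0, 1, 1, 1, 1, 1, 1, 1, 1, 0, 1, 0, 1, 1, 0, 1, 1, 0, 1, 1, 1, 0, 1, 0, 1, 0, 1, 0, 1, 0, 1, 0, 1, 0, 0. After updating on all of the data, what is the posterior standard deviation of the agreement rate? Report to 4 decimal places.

The Beta prior is conjugate to a Binomial/Bernoulli likelihood; the update adds successes to α and failures to β.
After batch 1: Beta(0.6+17, 10.1+14) = Beta(17.6, 24.1).
After batch 2: Beta(17.6+27, 24.1+15) = Beta(44.6, 39.1).
Var = αβ/((α+β)²(α+β+1)) = 44.6·39.1/(83.7²·84.7) = 0.00293885; SD = √0.00293885 = 0.0542.

0.0542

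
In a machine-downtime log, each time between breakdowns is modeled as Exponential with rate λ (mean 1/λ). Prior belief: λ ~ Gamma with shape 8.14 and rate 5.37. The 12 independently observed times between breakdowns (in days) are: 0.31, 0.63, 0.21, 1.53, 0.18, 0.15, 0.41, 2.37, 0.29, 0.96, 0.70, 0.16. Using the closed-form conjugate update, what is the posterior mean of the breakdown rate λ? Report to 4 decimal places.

With a Gamma(shape α, rate β) prior on the exponential rate λ, the posterior after n observations with total T = Σxᵢ is Gamma(α+n, β+T).
Sum of observations T = 7.90 days; n = 12.
Posterior: Gamma(8.14+12, 5.37+7.90) = Gamma(20.14, 13.27).
Posterior mean of λ = α/β = 20.14/13.27 = 1.5177.

1.5177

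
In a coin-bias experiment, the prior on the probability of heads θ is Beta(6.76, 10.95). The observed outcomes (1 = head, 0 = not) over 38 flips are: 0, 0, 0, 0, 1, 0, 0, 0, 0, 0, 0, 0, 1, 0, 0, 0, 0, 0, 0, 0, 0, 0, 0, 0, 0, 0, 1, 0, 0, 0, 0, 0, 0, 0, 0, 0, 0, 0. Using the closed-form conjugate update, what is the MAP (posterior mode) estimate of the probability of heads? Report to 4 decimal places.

The Beta prior is conjugate to a Binomial/Bernoulli likelihood; the update adds successes to α and failures to β.
Posterior: Beta(α+k, β+n−k) = Beta(6.76+3, 10.95+35) = Beta(9.76, 45.95).
Mode of Beta(a,b) for a,b>1 is (a−1)/(a+b−2) = 8.76/53.71 = 0.1631.

0.1631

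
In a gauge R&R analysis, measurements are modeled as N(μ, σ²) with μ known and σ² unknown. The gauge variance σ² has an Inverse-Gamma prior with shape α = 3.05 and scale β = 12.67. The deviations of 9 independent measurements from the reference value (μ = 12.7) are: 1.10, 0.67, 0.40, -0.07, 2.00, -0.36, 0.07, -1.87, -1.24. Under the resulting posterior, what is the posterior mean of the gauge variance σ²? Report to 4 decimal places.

2.7735

With known mean μ and an Inverse-Gamma(α, β) prior on σ², the Normal likelihood is conjugate: posterior is Inv-Gamma(α + n/2, β + Σ(xᵢ−μ)²/2).
Σ(xᵢ−μ)² = (1.10)² + (0.67)² + (0.40)² + (-0.07)² + (2.00)² + (-0.36)² + (0.07)² + (-1.87)² + (-1.24)² = 10.9928.
Posterior: Inv-Gamma(3.05 + 9/2, 12.67 + 10.9928/2) = Inv-Gamma(7.55, 18.16640).
E[σ²|data] = β/(α−1) = 18.16640/6.55 = 2.7735.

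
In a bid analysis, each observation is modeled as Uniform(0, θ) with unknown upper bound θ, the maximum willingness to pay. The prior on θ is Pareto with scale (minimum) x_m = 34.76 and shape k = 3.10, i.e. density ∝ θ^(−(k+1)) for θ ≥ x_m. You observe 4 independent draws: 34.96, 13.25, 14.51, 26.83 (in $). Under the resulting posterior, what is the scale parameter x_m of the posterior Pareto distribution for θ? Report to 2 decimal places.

A Pareto(scale x_m, shape k) prior on the upper bound θ of Uniform(0, θ) is conjugate: posterior is Pareto(max(x_m, max xᵢ), k + n).
Sample maximum = 34.96; prior scale x_m = 34.76 → posterior scale = max = 34.96.
Posterior shape = 3.10 + 4 = 7.10.
Posterior scale x_m = 34.96.

34.96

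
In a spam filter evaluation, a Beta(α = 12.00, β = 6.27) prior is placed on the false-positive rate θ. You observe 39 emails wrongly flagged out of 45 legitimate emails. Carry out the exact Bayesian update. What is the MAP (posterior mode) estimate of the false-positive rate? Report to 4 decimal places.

The Beta prior is conjugate to a Binomial/Bernoulli likelihood; the update adds successes to α and failures to β.
Posterior: Beta(α+k, β+n−k) = Beta(12.00+39, 6.27+6) = Beta(51.00, 12.27).
Mode of Beta(a,b) for a,b>1 is (a−1)/(a+b−2) = 50.00/61.27 = 0.8161.

0.8161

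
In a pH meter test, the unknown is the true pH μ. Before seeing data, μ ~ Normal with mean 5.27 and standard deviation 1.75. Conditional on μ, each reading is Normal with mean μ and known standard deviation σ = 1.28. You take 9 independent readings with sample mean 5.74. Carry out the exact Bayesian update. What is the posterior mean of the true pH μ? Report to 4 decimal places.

5.7136

For Normal data with known variance σ², a Normal(μ₀, σ₀²) prior on μ is conjugate. Posterior precision = 1/σ₀² + n/σ²; posterior mean is the precision-weighted average of μ₀ and x̄.
n·x̄ = 9·5.74 = 51.66.
σ₀² = 1.75² = 3.0625, σ² = 1.28² = 1.6384; σ² + n·σ₀² = 1.6384 + 9·3.0625 = 29.2009.
Posterior mean = (μ₀/σ₀² + n·x̄/σ²)/(1/σ₀² + n/σ²) = (σ²·μ₀ + σ₀²·n·x̄)/(σ² + n·σ₀²) = (1.6384·5.27 + 3.0625·51.66)/29.2009 = 166.843118/29.2009 = 5.7136.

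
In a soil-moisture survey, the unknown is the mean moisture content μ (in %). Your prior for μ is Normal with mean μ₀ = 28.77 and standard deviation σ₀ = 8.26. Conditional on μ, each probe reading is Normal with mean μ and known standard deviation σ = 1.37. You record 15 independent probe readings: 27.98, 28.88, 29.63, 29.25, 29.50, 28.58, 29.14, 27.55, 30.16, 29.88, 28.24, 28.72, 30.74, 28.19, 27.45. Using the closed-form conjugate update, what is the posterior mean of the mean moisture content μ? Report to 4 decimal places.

For Normal data with known variance σ², a Normal(μ₀, σ₀²) prior on μ is conjugate. Posterior precision = 1/σ₀² + n/σ²; posterior mean is the precision-weighted average of μ₀ and x̄.
Σxᵢ = 27.98 + 28.88 + 29.63 + 29.25 + 29.50 + 28.58 + 29.14 + 27.55 + 30.16 + 29.88 + 28.24 + 28.72 + 30.74 + 28.19 + 27.45 = 433.89, so n·x̄ = 433.89.
σ₀² = 8.26² = 68.2276, σ² = 1.37² = 1.8769; σ² + n·σ₀² = 1.8769 + 15·68.2276 = 1025.2909.
Posterior mean = (μ₀/σ₀² + n·x̄/σ²)/(1/σ₀² + n/σ²) = (σ²·μ₀ + σ₀²·n·x̄)/(σ² + n·σ₀²) = (1.8769·28.77 + 68.2276·433.89)/1025.2909 = 29657.271777/1025.2909 = 28.9257.

28.9257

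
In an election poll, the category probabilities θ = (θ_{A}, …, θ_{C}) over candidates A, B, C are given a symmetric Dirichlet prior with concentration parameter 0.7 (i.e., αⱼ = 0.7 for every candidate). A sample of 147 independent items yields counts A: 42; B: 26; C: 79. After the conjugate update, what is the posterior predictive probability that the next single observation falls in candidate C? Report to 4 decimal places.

0.5345

The Dirichlet prior is conjugate to the Multinomial likelihood: each posterior αⱼ = prior αⱼ + observed count nⱼ.
Posterior concentration: (42.7, 26.7, 79.7), total = 149.1.
P(next = C | data) = α_{C}/Σα = 0.5345.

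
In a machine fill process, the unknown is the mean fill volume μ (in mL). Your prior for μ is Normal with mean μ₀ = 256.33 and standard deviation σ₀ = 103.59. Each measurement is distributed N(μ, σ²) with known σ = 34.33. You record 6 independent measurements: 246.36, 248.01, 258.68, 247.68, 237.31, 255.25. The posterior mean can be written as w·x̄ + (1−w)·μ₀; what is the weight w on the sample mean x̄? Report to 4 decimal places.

0.9820

For Normal data with known variance σ², a Normal(μ₀, σ₀²) prior on μ is conjugate. Posterior precision = 1/σ₀² + n/σ²; posterior mean is the precision-weighted average of μ₀ and x̄.
σ₀² = 103.59² = 10730.8881, σ² = 34.33² = 1178.5489. Prior precision 1/σ₀² = 1/10730.8881; data precision n/σ² = 6/1178.5489.
w = (n/σ²)/(1/σ₀² + n/σ²) = n·σ₀²/(σ² + n·σ₀²) = 6·10730.8881/(1178.5489 + 6·10730.8881) = 64385.3286/65563.8775 = 0.9820.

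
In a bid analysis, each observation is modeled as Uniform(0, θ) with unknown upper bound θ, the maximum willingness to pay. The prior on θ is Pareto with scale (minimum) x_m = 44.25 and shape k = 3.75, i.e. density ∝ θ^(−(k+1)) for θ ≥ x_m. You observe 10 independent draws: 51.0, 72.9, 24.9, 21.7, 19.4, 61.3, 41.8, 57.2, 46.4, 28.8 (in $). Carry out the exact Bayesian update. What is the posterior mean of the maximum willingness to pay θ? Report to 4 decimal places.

A Pareto(scale x_m, shape k) prior on the upper bound θ of Uniform(0, θ) is conjugate: posterior is Pareto(max(x_m, max xᵢ), k + n).
Sample maximum = 72.9; prior scale x_m = 44.25 → posterior scale = max = 72.90.
Posterior shape = 3.75 + 10 = 13.75.
E[θ|data] = k·x_m/(k−1) = 13.75·72.90/12.75 = 78.6176.

78.6176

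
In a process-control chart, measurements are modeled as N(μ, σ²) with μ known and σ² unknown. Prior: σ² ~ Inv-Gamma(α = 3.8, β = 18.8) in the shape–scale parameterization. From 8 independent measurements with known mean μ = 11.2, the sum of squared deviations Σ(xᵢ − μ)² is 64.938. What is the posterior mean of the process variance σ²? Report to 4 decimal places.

With known mean μ and an Inverse-Gamma(α, β) prior on σ², the Normal likelihood is conjugate: posterior is Inv-Gamma(α + n/2, β + Σ(xᵢ−μ)²/2).
Posterior: Inv-Gamma(3.8 + 8/2, 18.8 + 64.938/2) = Inv-Gamma(7.80, 51.2690).
E[σ²|data] = β/(α−1) = 51.2690/6.80 = 7.5396.

7.5396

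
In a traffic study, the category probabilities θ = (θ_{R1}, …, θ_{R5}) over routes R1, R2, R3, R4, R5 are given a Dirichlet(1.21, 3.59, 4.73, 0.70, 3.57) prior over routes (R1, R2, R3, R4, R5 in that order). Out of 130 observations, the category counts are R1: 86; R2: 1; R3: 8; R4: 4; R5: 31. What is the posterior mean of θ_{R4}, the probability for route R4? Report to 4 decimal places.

The Dirichlet prior is conjugate to the Multinomial likelihood: each posterior αⱼ = prior αⱼ + observed count nⱼ.
Posterior concentration: (87.21, 4.59, 12.73, 4.70, 34.57), total = 143.80.
E[θ_{R4}|data] = α_{R4}/Σα = 4.70/143.80 = 0.0327.

0.0327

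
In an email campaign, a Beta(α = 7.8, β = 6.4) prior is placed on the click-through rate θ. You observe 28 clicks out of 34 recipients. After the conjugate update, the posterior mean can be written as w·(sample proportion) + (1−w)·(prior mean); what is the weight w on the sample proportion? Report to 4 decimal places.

0.7054

The Beta prior is conjugate to a Binomial/Bernoulli likelihood; the update adds successes to α and failures to β.
Posterior mean = (α₀+k)/(α₀+β₀+n) = [n/(α₀+β₀+n)]·(k/n) + [(α₀+β₀)/(α₀+β₀+n)]·α₀/(α₀+β₀), so only n and the prior enter the weight.
The weight on the data is w = n/(α₀+β₀+n) = 34/(7.8+6.4+34) = 34/48.2 = 0.7054.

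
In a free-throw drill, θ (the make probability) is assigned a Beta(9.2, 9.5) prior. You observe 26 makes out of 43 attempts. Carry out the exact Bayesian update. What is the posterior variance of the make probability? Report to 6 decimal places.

The Beta prior is conjugate to a Binomial/Bernoulli likelihood; the update adds successes to α and failures to β.
Posterior: Beta(α+k, β+n−k) = Beta(9.2+26, 9.5+17) = Beta(35.2, 26.5).
Var = αβ/((α+β)²(α+β+1)) = 35.2·26.5/(61.7²·62.7) = 0.003908.

0.003908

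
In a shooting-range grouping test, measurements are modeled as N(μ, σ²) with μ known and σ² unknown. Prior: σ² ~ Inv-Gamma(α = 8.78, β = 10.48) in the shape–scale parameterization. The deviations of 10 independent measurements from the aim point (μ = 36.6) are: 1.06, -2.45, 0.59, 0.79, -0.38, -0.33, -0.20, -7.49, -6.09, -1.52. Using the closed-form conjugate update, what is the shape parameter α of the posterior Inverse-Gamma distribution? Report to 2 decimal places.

With known mean μ and an Inverse-Gamma(α, β) prior on σ², the Normal likelihood is conjugate: posterior is Inv-Gamma(α + n/2, β + Σ(xᵢ−μ)²/2).
Σ(xᵢ−μ)² = (1.06)² + (-2.45)² + (0.59)² + (0.79)² + (-0.38)² + (-0.33)² + (-0.20)² + (-7.49)² + (-6.09)² + (-1.52)² = 103.8902.
Posterior: Inv-Gamma(8.78 + 10/2, 10.48 + 103.8902/2) = Inv-Gamma(13.78, 62.42510).
Posterior α = 13.78.

13.78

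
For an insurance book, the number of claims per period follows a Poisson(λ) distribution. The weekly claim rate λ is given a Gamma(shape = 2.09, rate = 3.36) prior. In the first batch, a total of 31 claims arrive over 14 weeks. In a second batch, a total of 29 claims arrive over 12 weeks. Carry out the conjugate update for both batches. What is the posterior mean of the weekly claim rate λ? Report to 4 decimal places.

With a Gamma(shape α, rate β) prior, the Poisson likelihood is conjugate: the posterior is Gamma(α + ΣXᵢ, β + n).
After batch 1: Gamma(α+S, β+n) = Gamma(2.09+31, 3.36+14) = Gamma(33.09, 17.36).
After batch 2: Gamma(α+S, β+n) = Gamma(33.09+29, 17.36+12) = Gamma(62.09, 29.36).
Posterior mean = α/β = 62.09/29.36 = 2.1148.

2.1148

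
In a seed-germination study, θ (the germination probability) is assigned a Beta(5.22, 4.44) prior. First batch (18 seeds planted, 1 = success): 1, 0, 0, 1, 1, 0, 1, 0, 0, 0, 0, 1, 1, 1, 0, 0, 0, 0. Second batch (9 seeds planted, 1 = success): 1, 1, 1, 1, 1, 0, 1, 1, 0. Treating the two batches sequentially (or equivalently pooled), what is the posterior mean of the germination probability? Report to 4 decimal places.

The Beta prior is conjugate to a Binomial/Bernoulli likelihood; the update adds successes to α and failures to β.
After batch 1: Beta(5.22+7, 4.44+11) = Beta(12.22, 15.44).
After batch 2: Beta(12.22+7, 15.44+2) = Beta(19.22, 17.44).
Posterior mean = α/(α+β) = 19.22/36.66 = 0.5243.

0.5243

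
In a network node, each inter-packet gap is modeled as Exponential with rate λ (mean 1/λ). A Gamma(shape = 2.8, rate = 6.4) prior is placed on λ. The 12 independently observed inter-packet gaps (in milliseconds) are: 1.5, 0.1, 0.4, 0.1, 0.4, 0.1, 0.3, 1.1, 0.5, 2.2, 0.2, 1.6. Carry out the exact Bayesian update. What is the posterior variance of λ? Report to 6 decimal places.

0.066664

With a Gamma(shape α, rate β) prior on the exponential rate λ, the posterior after n observations with total T = Σxᵢ is Gamma(α+n, β+T).
Sum of observations T = 8.5 milliseconds; n = 12.
Posterior: Gamma(2.8+12, 6.4+8.5) = Gamma(14.8, 14.9).
Var = α/β² = 0.066664.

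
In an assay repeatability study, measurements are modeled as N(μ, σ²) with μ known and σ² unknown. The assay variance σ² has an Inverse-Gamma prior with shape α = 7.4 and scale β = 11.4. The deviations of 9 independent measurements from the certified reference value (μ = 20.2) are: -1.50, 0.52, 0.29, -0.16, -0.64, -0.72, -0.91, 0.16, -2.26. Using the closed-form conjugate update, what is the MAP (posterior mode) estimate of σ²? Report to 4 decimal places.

With known mean μ and an Inverse-Gamma(α, β) prior on σ², the Normal likelihood is conjugate: posterior is Inv-Gamma(α + n/2, β + Σ(xᵢ−μ)²/2).
Σ(xᵢ−μ)² = (-1.50)² + (0.52)² + (0.29)² + (-0.16)² + (-0.64)² + (-0.72)² + (-0.91)² + (0.16)² + (-2.26)² = 9.5194.
Posterior: Inv-Gamma(7.4 + 9/2, 11.4 + 9.5194/2) = Inv-Gamma(11.90, 16.15970).
Mode = β/(α+1) = 16.15970/12.90 = 1.2527.

1.2527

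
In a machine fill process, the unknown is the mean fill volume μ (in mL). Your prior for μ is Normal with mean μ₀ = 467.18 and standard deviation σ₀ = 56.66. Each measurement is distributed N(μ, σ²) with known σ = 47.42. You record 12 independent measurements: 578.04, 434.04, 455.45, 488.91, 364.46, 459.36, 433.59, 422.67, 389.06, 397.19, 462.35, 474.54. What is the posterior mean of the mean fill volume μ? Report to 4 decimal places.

447.7712

For Normal data with known variance σ², a Normal(μ₀, σ₀²) prior on μ is conjugate. Posterior precision = 1/σ₀² + n/σ²; posterior mean is the precision-weighted average of μ₀ and x̄.
Σxᵢ = 578.04 + 434.04 + 455.45 + 488.91 + 364.46 + 459.36 + 433.59 + 422.67 + 389.06 + 397.19 + 462.35 + 474.54 = 5359.66, so n·x̄ = 5359.66.
σ₀² = 56.66² = 3210.3556, σ² = 47.42² = 2248.6564; σ² + n·σ₀² = 2248.6564 + 12·3210.3556 = 40772.9236.
Posterior mean = (μ₀/σ₀² + n·x̄/σ²)/(1/σ₀² + n/σ²) = (σ²·μ₀ + σ₀²·n·x̄)/(σ² + n·σ₀²) = (2248.6564·467.18 + 3210.3556·5359.66)/40772.9236 = 18256941.792048/40772.9236 = 447.7712.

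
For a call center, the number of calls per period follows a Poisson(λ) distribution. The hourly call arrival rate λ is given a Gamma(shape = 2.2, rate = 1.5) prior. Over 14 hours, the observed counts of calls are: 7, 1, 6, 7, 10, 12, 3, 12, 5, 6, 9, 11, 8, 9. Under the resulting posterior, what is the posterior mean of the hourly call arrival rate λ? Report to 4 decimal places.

With a Gamma(shape α, rate β) prior, the Poisson likelihood is conjugate: the posterior is Gamma(α + ΣXᵢ, β + n).
Sum of counts S = 106 over n = 14 hours.
Posterior: Gamma(α+S, β+n) = Gamma(2.2+106, 1.5+14) = Gamma(108.2, 15.5).
Posterior mean = α/β = 108.2/15.5 = 6.9806.

6.9806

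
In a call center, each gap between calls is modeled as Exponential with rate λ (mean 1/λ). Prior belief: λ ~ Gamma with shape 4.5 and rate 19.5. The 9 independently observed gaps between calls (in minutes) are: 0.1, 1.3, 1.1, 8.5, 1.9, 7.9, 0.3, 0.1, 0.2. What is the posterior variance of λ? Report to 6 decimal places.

0.008070

With a Gamma(shape α, rate β) prior on the exponential rate λ, the posterior after n observations with total T = Σxᵢ is Gamma(α+n, β+T).
Sum of observations T = 21.4 minutes; n = 9.
Posterior: Gamma(4.5+9, 19.5+21.4) = Gamma(13.5, 40.9).
Var = α/β² = 0.008070.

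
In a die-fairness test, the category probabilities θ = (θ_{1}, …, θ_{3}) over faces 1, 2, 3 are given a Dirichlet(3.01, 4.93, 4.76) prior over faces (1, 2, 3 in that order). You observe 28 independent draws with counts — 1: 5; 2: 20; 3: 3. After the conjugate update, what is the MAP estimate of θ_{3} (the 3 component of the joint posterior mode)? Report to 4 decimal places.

The Dirichlet prior is conjugate to the Multinomial likelihood: each posterior αⱼ = prior αⱼ + observed count nⱼ.
Posterior concentration: (8.01, 24.93, 7.76), total = 40.70.
Joint mode component: (α_{3}−1)/(Σα−K) = 6.76/37.70 = 0.1793.

0.1793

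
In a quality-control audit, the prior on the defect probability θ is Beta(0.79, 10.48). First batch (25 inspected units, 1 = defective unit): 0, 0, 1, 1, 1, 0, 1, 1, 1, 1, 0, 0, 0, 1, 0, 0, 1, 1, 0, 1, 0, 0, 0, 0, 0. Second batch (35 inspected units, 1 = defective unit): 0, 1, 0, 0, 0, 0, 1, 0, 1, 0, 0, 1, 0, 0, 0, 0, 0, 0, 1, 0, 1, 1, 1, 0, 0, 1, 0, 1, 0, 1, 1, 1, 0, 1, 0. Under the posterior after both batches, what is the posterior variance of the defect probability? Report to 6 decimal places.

0.003195

The Beta prior is conjugate to a Binomial/Bernoulli likelihood; the update adds successes to α and failures to β.
After batch 1: Beta(0.79+11, 10.48+14) = Beta(11.79, 24.48).
After batch 2: Beta(11.79+14, 24.48+21) = Beta(25.79, 45.48).
Var = αβ/((α+β)²(α+β+1)) = 25.79·45.48/(71.27²·72.27) = 0.003195.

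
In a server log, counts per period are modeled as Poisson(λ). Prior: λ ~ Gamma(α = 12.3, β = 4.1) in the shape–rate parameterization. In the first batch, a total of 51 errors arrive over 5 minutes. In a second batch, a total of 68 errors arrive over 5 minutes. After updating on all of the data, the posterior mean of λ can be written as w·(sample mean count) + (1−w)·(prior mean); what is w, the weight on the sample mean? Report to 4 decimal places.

With a Gamma(shape α, rate β) prior, the Poisson likelihood is conjugate: the posterior is Gamma(α + ΣXᵢ, β + n).
Total number of minutes: n = 5 + 5 = 10.
Posterior mean = (α₀+S)/(β₀+n) = [n/(β₀+n)]·(S/n) + [β₀/(β₀+n)]·(α₀/β₀), so only n and β₀ enter the weight.
Weight on data w = n/(β₀+n) = 10/(4.1+10) = 10/14.1 = 0.7092.

0.7092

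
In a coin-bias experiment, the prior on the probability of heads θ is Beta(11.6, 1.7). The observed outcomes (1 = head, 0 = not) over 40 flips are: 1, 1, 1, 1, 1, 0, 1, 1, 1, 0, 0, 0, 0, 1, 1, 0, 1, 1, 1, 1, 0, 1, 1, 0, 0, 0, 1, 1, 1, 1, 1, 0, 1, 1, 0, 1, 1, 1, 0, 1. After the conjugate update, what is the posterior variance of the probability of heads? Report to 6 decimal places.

The Beta prior is conjugate to a Binomial/Bernoulli likelihood; the update adds successes to α and failures to β.
Posterior: Beta(α+k, β+n−k) = Beta(11.6+27, 1.7+13) = Beta(38.6, 14.7).
Var = αβ/((α+β)²(α+β+1)) = 38.6·14.7/(53.3²·54.3) = 0.003678.

0.003678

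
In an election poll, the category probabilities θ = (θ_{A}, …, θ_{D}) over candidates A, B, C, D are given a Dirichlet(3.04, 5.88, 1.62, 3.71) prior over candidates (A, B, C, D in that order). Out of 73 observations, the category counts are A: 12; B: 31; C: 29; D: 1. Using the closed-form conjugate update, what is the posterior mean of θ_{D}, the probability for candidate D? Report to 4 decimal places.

0.0540

The Dirichlet prior is conjugate to the Multinomial likelihood: each posterior αⱼ = prior αⱼ + observed count nⱼ.
Posterior concentration: (15.04, 36.88, 30.62, 4.71), total = 87.25.
E[θ_{D}|data] = α_{D}/Σα = 4.71/87.25 = 0.0540.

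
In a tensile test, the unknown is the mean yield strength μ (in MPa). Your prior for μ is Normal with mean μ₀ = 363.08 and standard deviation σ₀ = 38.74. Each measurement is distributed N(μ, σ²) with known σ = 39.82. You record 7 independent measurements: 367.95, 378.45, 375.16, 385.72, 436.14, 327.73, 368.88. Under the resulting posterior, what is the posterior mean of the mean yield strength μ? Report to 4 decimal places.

375.3024

For Normal data with known variance σ², a Normal(μ₀, σ₀²) prior on μ is conjugate. Posterior precision = 1/σ₀² + n/σ²; posterior mean is the precision-weighted average of μ₀ and x̄.
Σxᵢ = 367.95 + 378.45 + 375.16 + 385.72 + 436.14 + 327.73 + 368.88 = 2640.03, so n·x̄ = 2640.03.
σ₀² = 38.74² = 1500.7876, σ² = 39.82² = 1585.6324; σ² + n·σ₀² = 1585.6324 + 7·1500.7876 = 12091.1456.
Posterior mean = (μ₀/σ₀² + n·x̄/σ²)/(1/σ₀² + n/σ²) = (σ²·μ₀ + σ₀²·n·x̄)/(σ² + n·σ₀²) = (1585.6324·363.08 + 1500.7876·2640.03)/12091.1456 = 4537835.69942/12091.1456 = 375.3024.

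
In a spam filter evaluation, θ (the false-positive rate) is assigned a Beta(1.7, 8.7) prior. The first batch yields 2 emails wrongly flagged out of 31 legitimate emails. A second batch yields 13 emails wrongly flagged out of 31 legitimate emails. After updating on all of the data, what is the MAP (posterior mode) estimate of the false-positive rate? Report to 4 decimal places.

The Beta prior is conjugate to a Binomial/Bernoulli likelihood; the update adds successes to α and failures to β.
After batch 1: Beta(1.7+2, 8.7+29) = Beta(3.7, 37.7).
After batch 2: Beta(3.7+13, 37.7+18) = Beta(16.7, 55.7).
Mode of Beta(a,b) for a,b>1 is (a−1)/(a+b−2) = 15.7/70.4 = 0.2230.

0.2230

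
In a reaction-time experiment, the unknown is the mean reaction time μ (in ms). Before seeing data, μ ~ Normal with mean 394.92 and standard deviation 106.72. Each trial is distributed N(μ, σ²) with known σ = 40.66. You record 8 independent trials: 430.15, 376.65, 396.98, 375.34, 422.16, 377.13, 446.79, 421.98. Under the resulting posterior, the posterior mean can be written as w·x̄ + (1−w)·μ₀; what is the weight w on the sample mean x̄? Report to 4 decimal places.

0.9822

For Normal data with known variance σ², a Normal(μ₀, σ₀²) prior on μ is conjugate. Posterior precision = 1/σ₀² + n/σ²; posterior mean is the precision-weighted average of μ₀ and x̄.
σ₀² = 106.72² = 11389.1584, σ² = 40.66² = 1653.2356. Prior precision 1/σ₀² = 1/11389.1584; data precision n/σ² = 8/1653.2356.
w = (n/σ²)/(1/σ₀² + n/σ²) = n·σ₀²/(σ² + n·σ₀²) = 8·11389.1584/(1653.2356 + 8·11389.1584) = 91113.2672/92766.5028 = 0.9822.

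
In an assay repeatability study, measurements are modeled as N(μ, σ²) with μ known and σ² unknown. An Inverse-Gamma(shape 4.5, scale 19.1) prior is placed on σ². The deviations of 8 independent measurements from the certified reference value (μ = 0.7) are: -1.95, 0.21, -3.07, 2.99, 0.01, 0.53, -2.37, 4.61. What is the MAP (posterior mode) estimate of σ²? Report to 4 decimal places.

With known mean μ and an Inverse-Gamma(α, β) prior on σ², the Normal likelihood is conjugate: posterior is Inv-Gamma(α + n/2, β + Σ(xᵢ−μ)²/2).
Σ(xᵢ−μ)² = (-1.95)² + (0.21)² + (-3.07)² + (2.99)² + (0.01)² + (0.53)² + (-2.37)² + (4.61)² = 49.3616.
Posterior: Inv-Gamma(4.5 + 8/2, 19.1 + 49.3616/2) = Inv-Gamma(8.50, 43.78080).
Mode = β/(α+1) = 43.78080/9.50 = 4.6085.

4.6085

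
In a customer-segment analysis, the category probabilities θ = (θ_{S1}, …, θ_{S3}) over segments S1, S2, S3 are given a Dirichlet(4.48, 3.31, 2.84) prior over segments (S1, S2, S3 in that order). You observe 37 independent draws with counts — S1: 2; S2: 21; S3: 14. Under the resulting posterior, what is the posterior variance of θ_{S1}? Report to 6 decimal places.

0.002417

The Dirichlet prior is conjugate to the Multinomial likelihood: each posterior αⱼ = prior αⱼ + observed count nⱼ.
Posterior concentration: (6.48, 24.31, 16.84), total = 47.63.
Var[θ_j] = α_j(Σα−α_j)/((Σα)²(Σα+1)) = 6.48·41.15/(47.63²·48.63) = 0.002417.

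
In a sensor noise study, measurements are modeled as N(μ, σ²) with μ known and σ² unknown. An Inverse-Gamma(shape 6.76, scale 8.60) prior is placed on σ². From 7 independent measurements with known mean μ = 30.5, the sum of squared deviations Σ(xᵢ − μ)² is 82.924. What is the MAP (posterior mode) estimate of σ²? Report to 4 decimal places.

With known mean μ and an Inverse-Gamma(α, β) prior on σ², the Normal likelihood is conjugate: posterior is Inv-Gamma(α + n/2, β + Σ(xᵢ−μ)²/2).
Posterior: Inv-Gamma(6.76 + 7/2, 8.60 + 82.924/2) = Inv-Gamma(10.26, 50.0620).
Mode = β/(α+1) = 50.0620/11.26 = 4.4460.

4.4460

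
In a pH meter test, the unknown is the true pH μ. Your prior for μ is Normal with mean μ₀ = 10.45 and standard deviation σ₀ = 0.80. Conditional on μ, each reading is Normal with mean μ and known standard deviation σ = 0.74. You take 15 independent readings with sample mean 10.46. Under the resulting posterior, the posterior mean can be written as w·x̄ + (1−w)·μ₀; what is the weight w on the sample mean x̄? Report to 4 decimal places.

For Normal data with known variance σ², a Normal(μ₀, σ₀²) prior on μ is conjugate. Posterior precision = 1/σ₀² + n/σ²; posterior mean is the precision-weighted average of μ₀ and x̄.
σ₀² = 0.80² = 0.64, σ² = 0.74² = 0.5476. Prior precision 1/σ₀² = 1/0.64; data precision n/σ² = 15/0.5476.
w = (n/σ²)/(1/σ₀² + n/σ²) = n·σ₀²/(σ² + n·σ₀²) = 15·0.64/(0.5476 + 15·0.64) = 9.6/10.1476 = 0.9460.

0.9460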